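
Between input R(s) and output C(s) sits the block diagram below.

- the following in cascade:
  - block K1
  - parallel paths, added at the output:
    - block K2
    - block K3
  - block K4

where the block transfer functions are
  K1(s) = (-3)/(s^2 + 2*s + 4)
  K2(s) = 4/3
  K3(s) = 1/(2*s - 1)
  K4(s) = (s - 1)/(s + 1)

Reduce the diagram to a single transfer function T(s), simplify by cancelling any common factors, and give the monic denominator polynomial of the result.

Step 1 - parallel reduction of K2, K3: (8*s - 1)/(6*s - 3)
Step 2 - combine K1, (K2+K3), K4 in series: (-8*s^2 + 9*s - 1)/(2*s^4 + 5*s^3 + 9*s^2 + 2*s - 4)
The result of step 2 is T(s) in lowest terms. Its denominator has leading coefficient 2; dividing the denominator through by 2 makes it monic.

Therefore the answer is s^4 + 5*s^3/2 + 9*s^2/2 + s - 2.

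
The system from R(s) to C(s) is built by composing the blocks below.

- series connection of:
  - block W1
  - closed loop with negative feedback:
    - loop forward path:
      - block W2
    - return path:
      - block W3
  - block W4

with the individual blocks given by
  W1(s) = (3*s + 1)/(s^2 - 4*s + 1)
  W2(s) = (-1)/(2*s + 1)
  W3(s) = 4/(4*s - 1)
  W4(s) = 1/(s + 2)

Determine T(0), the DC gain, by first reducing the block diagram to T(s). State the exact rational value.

The answer is -1/10.

Reasoning:
Step 1. close the feedback loop around W2, W3 = (1 - 4*s)/(8*s^2 + 2*s - 5)
Step 2. reduce the series chain W1, [W2/(1+W2*W3)], W4 = (-12*s^2 - s + 1)/(8*s^5 - 14*s^4 - 65*s^3 + 12*s^2 + 39*s - 10)
The step-2 result is T(s). Setting s = 0: T(0) = 1/(-10) = -1/10.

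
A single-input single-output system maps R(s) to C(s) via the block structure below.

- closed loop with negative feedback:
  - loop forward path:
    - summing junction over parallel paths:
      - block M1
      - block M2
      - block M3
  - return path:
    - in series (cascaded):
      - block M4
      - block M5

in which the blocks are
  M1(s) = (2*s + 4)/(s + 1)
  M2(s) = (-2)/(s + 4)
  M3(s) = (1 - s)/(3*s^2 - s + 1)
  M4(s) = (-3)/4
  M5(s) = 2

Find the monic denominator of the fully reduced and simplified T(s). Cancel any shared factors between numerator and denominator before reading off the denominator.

Reducing step by step:

(1) reduce the parallel group M1, M2, M3 gives (6*s^4 + 27*s^3 + 30*s^2 - 3*s + 18)/(3*s^4 + 14*s^3 + 8*s^2 + s + 4)
(2) combine M4, M5 in series gives (-3)/2
(3) close the feedback loop around (M1+M2+M3), (M4*M5) gives (-12*s^4 - 54*s^3 - 60*s^2 + 6*s - 36)/(12*s^4 + 53*s^3 + 74*s^2 - 11*s + 46)
That last expression is T(s), already simplified. Scaling its denominator by 1/12 (the reciprocal of the leading coefficient) yields the monic denominator.

Answer: s^4 + 53*s^3/12 + 37*s^2/6 - 11*s/12 + 23/6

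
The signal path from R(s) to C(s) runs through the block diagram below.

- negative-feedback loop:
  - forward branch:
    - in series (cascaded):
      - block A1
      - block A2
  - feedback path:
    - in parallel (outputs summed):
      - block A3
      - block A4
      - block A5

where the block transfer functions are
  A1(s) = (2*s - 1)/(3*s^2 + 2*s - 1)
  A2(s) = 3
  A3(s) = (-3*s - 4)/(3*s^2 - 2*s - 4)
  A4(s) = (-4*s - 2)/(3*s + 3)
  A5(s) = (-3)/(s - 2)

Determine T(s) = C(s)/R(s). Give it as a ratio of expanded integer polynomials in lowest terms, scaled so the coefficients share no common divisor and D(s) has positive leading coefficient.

The answer is (18*s^5 - 39*s^4 - 33*s^3 + 72*s^2 + 24*s - 24)/(9*s^6 - 33*s^5 - 45*s^4 + 31*s^3 + 148*s^2 + 44*s - 52).

Reasoning:
1. reduce the series chain A1, A2: (6*s - 3)/(3*s^2 + 2*s - 1)
2. combine A3, A4, A5 in parallel: (-12*s^4 - 10*s^3 + 4*s^2 + 52*s + 44)/(9*s^4 - 15*s^3 - 24*s^2 + 24*s + 24)
3. close the feedback loop around (A1*A2), (A3+A4+A5), which is the overall transfer function T(s) = C(s)/R(s) in lowest terms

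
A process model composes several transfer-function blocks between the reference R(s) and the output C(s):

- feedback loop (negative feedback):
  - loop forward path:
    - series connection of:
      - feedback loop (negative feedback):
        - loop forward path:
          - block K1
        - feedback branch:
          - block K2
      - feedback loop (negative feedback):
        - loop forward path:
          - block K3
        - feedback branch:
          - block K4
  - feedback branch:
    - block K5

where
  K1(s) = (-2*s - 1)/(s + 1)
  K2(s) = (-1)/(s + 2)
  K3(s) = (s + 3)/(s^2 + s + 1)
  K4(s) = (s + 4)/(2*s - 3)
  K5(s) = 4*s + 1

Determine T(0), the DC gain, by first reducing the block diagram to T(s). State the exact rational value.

Answer: 2/5

Working:
(1) feedback reduction of K1, K2, giving (-2*s^2 - 5*s - 2)/(s^2 + 5*s + 3)
(2) apply the feedback formula to K3, K4, giving (2*s^2 + 3*s - 9)/(2*s^3 + 6*s + 9)
(3) series reduction of [K1/(1+K1*K2)], [K3/(1+K3*K4)], giving (-4*s^4 - 16*s^3 - s^2 + 39*s + 18)/(2*s^5 + 10*s^4 + 12*s^3 + 39*s^2 + 63*s + 27)
(4) reduce the feedback loop with forward ([K1/(1+K1*K2)]*[K3/(1+K3*K4)]) and return K5, giving (4*s^4 + 16*s^3 + s^2 - 39*s - 18)/(14*s^5 + 58*s^4 + 8*s^3 - 194*s^2 - 174*s - 45)
Evaluating the step-4 result (the overall T(s)) at s = 0 gives T(0) = -18/(-45) = 2/5.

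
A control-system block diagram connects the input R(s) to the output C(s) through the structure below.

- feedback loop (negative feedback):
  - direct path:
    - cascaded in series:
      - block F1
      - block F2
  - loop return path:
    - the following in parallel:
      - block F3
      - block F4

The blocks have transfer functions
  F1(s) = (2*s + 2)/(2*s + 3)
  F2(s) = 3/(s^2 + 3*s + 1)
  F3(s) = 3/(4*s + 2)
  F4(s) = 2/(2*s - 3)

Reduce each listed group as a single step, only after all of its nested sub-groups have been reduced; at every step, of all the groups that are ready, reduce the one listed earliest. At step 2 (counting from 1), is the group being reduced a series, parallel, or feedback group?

Step 1: reduce the series chain F1, F2
Step 2: reduce the parallel group F3, F4
Step 3: collapse the loop ((F1*F2) forward, (F3+F4) return)
The group at step 2 is a parallel group.

Answer: parallel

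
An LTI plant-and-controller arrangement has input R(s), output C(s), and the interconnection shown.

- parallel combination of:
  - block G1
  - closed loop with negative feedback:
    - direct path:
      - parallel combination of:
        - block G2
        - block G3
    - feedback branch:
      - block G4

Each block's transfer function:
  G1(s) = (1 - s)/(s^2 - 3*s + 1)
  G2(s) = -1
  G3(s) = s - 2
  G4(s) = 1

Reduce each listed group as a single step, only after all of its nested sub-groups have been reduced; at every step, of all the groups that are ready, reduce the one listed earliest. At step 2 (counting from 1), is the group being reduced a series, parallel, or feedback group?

(1) sum the parallel branches G2, G3
(2) apply the feedback formula to (G2+G3), G4
(3) combine G1, [(G2+G3)/(1+(G2+G3)*G4)] in parallel
At step 2 the group reduced is feedback.

Answer: feedback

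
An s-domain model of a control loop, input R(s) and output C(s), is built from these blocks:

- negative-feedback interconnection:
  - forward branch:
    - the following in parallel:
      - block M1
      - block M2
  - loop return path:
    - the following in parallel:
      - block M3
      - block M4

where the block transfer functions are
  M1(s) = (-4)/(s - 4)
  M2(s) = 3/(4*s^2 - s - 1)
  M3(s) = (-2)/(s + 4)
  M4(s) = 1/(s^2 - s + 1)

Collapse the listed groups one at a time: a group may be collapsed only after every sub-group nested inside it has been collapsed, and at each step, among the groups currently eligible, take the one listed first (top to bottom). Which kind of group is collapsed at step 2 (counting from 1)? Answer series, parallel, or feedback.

Answer: parallel

Working:
1. combine M1, M2 in parallel
2. parallel reduction of M3, M4
3. close the feedback loop around (M1+M2), (M3+M4)
The group at step 2 is a parallel group.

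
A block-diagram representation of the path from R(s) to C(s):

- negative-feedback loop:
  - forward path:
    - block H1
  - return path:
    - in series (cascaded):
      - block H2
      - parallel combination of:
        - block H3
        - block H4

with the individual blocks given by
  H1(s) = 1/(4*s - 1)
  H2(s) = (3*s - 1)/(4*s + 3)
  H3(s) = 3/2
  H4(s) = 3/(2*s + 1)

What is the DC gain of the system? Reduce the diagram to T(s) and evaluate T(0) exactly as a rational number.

Reducing step by step:

Step 1 - reduce the parallel group H3, H4, giving (6*s + 9)/(4*s + 2)
Step 2 - series reduction of H2, (H3+H4), giving (18*s^2 + 21*s - 9)/(16*s^2 + 20*s + 6)
Step 3 - apply the feedback formula to H1, (H2*(H3+H4)), giving (16*s^2 + 20*s + 6)/(64*s^3 + 82*s^2 + 25*s - 15)
DC gain: substitute s = 0 into T(s) from step 3: T(0) = 6/(-15) = -2/5.

Answer: -2/5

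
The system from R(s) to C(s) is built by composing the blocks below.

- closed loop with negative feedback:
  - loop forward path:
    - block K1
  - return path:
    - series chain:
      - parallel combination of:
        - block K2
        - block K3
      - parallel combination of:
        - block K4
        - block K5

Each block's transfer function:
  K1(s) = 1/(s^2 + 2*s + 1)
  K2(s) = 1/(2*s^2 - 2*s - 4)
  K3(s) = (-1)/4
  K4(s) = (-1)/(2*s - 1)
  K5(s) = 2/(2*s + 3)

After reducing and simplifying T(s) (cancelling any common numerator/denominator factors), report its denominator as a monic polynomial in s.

The answer is s^6 + 2*s^5 - 11*s^4/4 - 71*s^3/8 - 69*s^2/16 + 31*s/16 + 1/4.

Reasoning:
1. add K2, K3 (parallel); result (-s^2 + s + 4)/(4*s^2 - 4*s - 8)
2. combine K4, K5 in parallel; result (2*s - 5)/(4*s^2 + 4*s - 3)
3. combine (K2+K3), (K4+K5) in series; result (-2*s^3 + 7*s^2 + 3*s - 20)/(16*s^4 - 60*s^2 - 20*s + 24)
4. apply the feedback formula to K1, ((K2+K3)*(K4+K5)); result (16*s^4 - 60*s^2 - 20*s + 24)/(16*s^6 + 32*s^5 - 44*s^4 - 142*s^3 - 69*s^2 + 31*s + 4)
No further cancellation is possible in the step-4 result, so that is T(s). Its denominator becomes monic after dividing by the leading coefficient 16.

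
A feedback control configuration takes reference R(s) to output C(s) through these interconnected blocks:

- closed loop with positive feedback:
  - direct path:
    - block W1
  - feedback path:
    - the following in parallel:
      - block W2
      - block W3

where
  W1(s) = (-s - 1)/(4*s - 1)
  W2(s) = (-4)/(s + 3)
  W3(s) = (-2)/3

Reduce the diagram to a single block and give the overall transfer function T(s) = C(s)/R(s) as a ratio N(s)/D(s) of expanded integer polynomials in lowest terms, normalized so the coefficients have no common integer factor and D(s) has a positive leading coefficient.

Step 1: sum the parallel branches W2, W3 gives (-2*s - 18)/(3*s + 9)
Step 2: reduce the feedback loop with forward W1 and return (W2+W3), which is the overall transfer function T(s) = C(s)/R(s) in lowest terms

Final answer: (-3*s^2 - 12*s - 9)/(10*s^2 + 13*s - 27)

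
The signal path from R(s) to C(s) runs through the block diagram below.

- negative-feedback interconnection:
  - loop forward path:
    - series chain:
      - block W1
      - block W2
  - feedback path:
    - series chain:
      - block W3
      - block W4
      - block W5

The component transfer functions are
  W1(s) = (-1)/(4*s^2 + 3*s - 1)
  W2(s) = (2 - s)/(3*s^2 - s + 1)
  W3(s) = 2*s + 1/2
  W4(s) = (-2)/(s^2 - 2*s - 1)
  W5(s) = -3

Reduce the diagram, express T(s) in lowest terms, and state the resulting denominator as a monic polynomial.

First reduce the diagram to T(s).

Step 1. series reduction of W1, W2 -> (s - 2)/(12*s^4 + 5*s^3 - 2*s^2 + 4*s - 1)
Step 2. combine W3, W4, W5 in series -> (12*s + 3)/(s^2 - 2*s - 1)
Step 3. feedback reduction of (W1*W2), (W3*W4*W5) -> (s^3 - 4*s^2 + 3*s + 2)/(12*s^6 - 19*s^5 - 24*s^4 + 3*s^3 + 5*s^2 - 23*s - 5)
Step 3 gives the fully reduced T(s), with no common factor left to cancel. The denominator's leading coefficient is 12, so divide each of its coefficients by 12 to get the monic form.

Answer: s^6 - 19*s^5/12 - 2*s^4 + s^3/4 + 5*s^2/12 - 23*s/12 - 5/12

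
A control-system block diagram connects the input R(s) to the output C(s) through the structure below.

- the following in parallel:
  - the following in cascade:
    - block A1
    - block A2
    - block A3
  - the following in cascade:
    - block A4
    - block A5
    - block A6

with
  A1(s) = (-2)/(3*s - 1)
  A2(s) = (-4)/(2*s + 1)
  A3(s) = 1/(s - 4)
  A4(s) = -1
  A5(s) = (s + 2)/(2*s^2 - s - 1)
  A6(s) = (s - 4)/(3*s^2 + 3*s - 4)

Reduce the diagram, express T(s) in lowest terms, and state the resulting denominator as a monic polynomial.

[1] series reduction of A1, A2, A3 gives 8/(6*s^3 - 23*s^2 - 5*s + 4)
[2] combine A4, A5, A6 in series gives (-s^2 + 2*s + 8)/(6*s^4 + 3*s^3 - 14*s^2 + s + 4)
[3] parallel reduction of (A1*A2*A3), (A4*A5*A6) gives (-3*s^4 + 43*s^3 - 6*s^2 - 152*s + 64)/(18*s^6 - 69*s^5 - 57*s^4 + 197*s^3 - 57*s^2 - 48*s + 16)
That last expression is T(s), already simplified. Scaling its denominator by 1/18 (the reciprocal of the leading coefficient) yields the monic denominator.

Final answer: s^6 - 23*s^5/6 - 19*s^4/6 + 197*s^3/18 - 19*s^2/6 - 8*s/3 + 8/9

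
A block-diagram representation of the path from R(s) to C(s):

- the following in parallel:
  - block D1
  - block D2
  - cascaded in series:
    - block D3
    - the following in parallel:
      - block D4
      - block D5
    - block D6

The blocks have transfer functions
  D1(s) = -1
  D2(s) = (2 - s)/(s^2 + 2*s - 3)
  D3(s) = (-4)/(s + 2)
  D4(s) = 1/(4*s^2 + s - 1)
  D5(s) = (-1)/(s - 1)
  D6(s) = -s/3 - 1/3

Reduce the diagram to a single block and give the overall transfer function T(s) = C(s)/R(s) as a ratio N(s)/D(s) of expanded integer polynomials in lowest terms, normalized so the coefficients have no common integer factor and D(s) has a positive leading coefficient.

The answer is (-12*s^5 - 79*s^4 - 88*s^3 + 84*s^2 + 33*s - 30)/(12*s^5 + 51*s^4 + 21*s^3 - 81*s^2 - 21*s + 18).

Reasoning:
1. combine D4, D5 in parallel; result (-4*s^2)/(4*s^3 - 3*s^2 - 2*s + 1)
2. cascade D3, (D4+D5), D6; result (-16*s^3 - 16*s^2)/(12*s^4 + 15*s^3 - 24*s^2 - 9*s + 6)
3. add D1, D2, (D3*(D4+D5)*D6) (parallel), which is the overall transfer function T(s) = C(s)/R(s) in lowest terms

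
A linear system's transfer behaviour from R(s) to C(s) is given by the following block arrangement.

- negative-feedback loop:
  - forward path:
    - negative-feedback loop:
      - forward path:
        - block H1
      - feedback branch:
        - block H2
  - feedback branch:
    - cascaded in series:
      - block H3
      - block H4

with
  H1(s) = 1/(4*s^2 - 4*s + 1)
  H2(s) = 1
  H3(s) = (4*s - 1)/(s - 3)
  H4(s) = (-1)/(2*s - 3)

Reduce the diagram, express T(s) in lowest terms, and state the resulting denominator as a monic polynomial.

[1] collapse the loop (H1 forward, H2 return) -> 1/(4*s^2 - 4*s + 2)
[2] multiply H3, H4 (series) -> (1 - 4*s)/(2*s^2 - 9*s + 9)
[3] apply the feedback formula to [H1/(1+H1*H2)], (H3*H4) -> (2*s^2 - 9*s + 9)/(8*s^4 - 44*s^3 + 76*s^2 - 58*s + 19)
Step 3 gives the fully reduced T(s), with no common factor left to cancel. The denominator's leading coefficient is 8, so divide each of its coefficients by 8 to get the monic form.

Final answer: s^4 - 11*s^3/2 + 19*s^2/2 - 29*s/4 + 19/8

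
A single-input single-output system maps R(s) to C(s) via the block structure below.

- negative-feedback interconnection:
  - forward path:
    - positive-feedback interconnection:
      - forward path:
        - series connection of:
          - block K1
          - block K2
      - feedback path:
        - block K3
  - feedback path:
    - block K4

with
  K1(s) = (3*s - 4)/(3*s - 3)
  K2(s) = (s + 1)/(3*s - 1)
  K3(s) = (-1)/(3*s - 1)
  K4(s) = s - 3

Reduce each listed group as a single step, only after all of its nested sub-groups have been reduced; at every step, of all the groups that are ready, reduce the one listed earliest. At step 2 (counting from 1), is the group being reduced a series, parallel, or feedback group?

The answer is feedback.

Reasoning:
(1) multiply K1, K2 (series)
(2) collapse the loop ((K1*K2) forward, K3 return)
(3) close the feedback loop around [(K1*K2)/(1-(K1*K2)*K3)], K4
So the answer for step 2 is feedback.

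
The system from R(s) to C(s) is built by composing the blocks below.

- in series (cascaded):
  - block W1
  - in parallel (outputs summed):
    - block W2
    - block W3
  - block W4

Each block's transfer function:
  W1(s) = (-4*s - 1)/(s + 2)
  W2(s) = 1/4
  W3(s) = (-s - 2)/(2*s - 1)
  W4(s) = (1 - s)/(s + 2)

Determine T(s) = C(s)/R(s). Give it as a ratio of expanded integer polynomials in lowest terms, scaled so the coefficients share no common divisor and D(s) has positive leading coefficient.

[1] combine W2, W3 in parallel -> (-2*s - 9)/(8*s - 4)
[2] reduce the series chain W1, (W2+W3), W4, giving the overall T(s)

Hence the answer: (-8*s^3 - 30*s^2 + 29*s + 9)/(8*s^3 + 28*s^2 + 16*s - 16)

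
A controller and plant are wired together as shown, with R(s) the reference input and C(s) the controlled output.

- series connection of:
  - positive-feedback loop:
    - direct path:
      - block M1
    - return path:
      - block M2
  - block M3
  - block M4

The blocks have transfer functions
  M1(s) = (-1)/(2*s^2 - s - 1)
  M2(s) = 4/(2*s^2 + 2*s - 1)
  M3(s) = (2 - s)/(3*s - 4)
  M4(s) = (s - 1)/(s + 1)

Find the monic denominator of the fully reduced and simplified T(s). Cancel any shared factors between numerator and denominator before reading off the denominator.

Step 1. collapse the loop (M1 forward, M2 return) = (-2*s^2 - 2*s + 1)/(4*s^4 + 2*s^3 - 6*s^2 - s + 5)
Step 2. reduce the series chain [M1/(1-M1*M2)], M3, M4 = (2*s^4 - 4*s^3 - 3*s^2 + 7*s - 2)/(12*s^6 + 2*s^5 - 36*s^4 - 5*s^3 + 40*s^2 - s - 20)
That last expression is T(s), already simplified. Scaling its denominator by 1/12 (the reciprocal of the leading coefficient) yields the monic denominator.

Therefore the answer is s^6 + s^5/6 - 3*s^4 - 5*s^3/12 + 10*s^2/3 - s/12 - 5/3.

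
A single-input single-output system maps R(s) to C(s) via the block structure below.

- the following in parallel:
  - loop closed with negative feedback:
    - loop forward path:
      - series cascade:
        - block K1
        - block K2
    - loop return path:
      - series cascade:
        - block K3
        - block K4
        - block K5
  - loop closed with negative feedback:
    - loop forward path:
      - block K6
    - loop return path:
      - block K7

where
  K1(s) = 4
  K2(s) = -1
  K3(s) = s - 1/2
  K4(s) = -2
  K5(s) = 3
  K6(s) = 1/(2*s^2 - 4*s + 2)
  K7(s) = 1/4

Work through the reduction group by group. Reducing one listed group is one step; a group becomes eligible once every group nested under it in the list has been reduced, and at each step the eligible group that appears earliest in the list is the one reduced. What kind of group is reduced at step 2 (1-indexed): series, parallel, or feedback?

1. combine K1, K2 in series
2. combine K3, K4, K5 in series
3. apply the feedback formula to (K1*K2), (K3*K4*K5)
4. feedback reduction of K6, K7
5. parallel reduction of [(K1*K2)/(1+(K1*K2)*(K3*K4*K5))], [K6/(1+K6*K7)]
So the answer for step 2 is series.

Hence the answer: series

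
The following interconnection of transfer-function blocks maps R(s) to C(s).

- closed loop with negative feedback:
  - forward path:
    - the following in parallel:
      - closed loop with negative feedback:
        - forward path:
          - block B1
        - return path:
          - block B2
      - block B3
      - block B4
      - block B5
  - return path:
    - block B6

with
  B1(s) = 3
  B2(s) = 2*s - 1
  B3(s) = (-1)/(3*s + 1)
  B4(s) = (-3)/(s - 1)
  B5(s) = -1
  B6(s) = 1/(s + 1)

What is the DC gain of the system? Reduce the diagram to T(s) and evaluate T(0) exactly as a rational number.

Step 1: feedback reduction of B1, B2 = 3/(6*s - 2)
Step 2: sum the parallel branches [B1/(1+B1*B2)], B3, B4, B5 = (-18*s^3 - 33*s^2 + 4*s - 1)/(18*s^3 - 18*s^2 - 2*s + 2)
Step 3: feedback reduction of ([B1/(1+B1*B2)]+B3+B4+B5), B6 = (-18*s^4 - 51*s^3 - 29*s^2 + 3*s - 1)/(18*s^4 - 18*s^3 - 53*s^2 + 4*s + 1)
Evaluating the step-3 result (the overall T(s)) at s = 0 gives T(0) = -1/1 = -1.

Final answer: -1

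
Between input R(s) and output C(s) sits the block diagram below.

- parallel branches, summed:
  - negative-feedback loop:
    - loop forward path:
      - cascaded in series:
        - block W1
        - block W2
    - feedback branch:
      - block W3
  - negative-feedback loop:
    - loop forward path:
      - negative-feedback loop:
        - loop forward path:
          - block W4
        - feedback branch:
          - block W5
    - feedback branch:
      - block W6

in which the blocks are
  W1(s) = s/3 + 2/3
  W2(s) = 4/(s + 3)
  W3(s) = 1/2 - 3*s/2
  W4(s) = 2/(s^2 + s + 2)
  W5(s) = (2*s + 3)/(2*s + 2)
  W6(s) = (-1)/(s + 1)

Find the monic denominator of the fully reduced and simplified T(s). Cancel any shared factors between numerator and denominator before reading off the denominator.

Answer: s^5 + 19*s^4/6 + 31*s^3/6 + 9*s^2/2 - 22*s/3 - 13/2

Working:
Step 1: reduce the series chain W1, W2 -> (4*s + 8)/(3*s + 9)
Step 2: close the feedback loop around (W1*W2), W3 -> (-4*s - 8)/(6*s^2 + 7*s - 13)
Step 3: reduce the feedback loop with forward W4 and return W5 -> (2*s + 2)/(s^3 + 2*s^2 + 5*s + 5)
Step 4: reduce the feedback loop with forward [W4/(1+W4*W5)] and return W6 -> (2*s + 2)/(s^3 + 2*s^2 + 5*s + 3)
Step 5: add [(W1*W2)/(1+(W1*W2)*W3)], [[W4/(1+W4*W5)]/(1+[W4/(1+W4*W5)]*W6)] (parallel) -> (-4*s^4 - 4*s^3 - 10*s^2 - 64*s - 50)/(6*s^5 + 19*s^4 + 31*s^3 + 27*s^2 - 44*s - 39)
Step 5 gives the fully reduced T(s), with no common factor left to cancel. The denominator's leading coefficient is 6, so divide each of its coefficients by 6 to get the monic form.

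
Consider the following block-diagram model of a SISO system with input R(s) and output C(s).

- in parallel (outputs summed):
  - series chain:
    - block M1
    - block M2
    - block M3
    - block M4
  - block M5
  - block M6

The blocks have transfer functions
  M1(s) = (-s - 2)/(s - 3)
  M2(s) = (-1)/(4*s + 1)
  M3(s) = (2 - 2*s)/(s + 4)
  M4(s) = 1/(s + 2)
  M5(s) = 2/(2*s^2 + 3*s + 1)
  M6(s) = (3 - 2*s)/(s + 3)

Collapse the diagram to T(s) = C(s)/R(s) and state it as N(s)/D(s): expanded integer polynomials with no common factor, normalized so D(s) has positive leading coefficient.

Answer: (-16*s^6 - 20*s^5 + 220*s^4 + 115*s^3 - 380*s^2 - 517*s - 102)/(8*s^6 + 46*s^5 - 9*s^4 - 385*s^3 - 563*s^2 - 261*s - 36)

Working:
(1) multiply M1, M2, M3, M4 (series) = (2 - 2*s)/(4*s^3 + 5*s^2 - 47*s - 12)
(2) add (M1*M2*M3*M4), M5, M6 (parallel); the result is T(s) itself (integer coefficients, no common factor, positive leading denominator coefficient)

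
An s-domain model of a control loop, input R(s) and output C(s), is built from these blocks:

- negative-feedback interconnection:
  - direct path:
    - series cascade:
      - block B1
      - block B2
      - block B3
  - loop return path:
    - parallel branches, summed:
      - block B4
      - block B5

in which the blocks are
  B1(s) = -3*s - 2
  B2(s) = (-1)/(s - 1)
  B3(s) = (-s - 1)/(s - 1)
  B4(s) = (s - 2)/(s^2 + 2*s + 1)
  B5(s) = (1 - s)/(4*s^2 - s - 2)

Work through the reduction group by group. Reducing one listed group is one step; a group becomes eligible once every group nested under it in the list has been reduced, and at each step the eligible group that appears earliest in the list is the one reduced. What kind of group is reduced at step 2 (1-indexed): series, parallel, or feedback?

1. reduce the series chain B1, B2, B3
2. reduce the parallel group B4, B5
3. apply the feedback formula to (B1*B2*B3), (B4+B5)
At step 2 the group reduced is parallel.

Hence the answer: parallel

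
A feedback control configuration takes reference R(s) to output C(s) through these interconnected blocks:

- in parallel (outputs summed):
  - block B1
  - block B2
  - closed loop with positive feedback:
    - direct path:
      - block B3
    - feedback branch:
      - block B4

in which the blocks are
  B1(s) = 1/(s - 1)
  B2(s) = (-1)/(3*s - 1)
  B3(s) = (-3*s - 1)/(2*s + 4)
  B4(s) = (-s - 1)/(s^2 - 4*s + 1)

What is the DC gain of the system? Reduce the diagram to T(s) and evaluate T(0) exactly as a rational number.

Answer: -1/3

Working:
Step 1: apply the feedback formula to B3, B4 = (-3*s^3 + 11*s^2 + s - 1)/(2*s^3 - 7*s^2 - 18*s + 3)
Step 2: add B1, B2, [B3/(1-B3*B4)] (parallel) = (-9*s^5 + 49*s^4 - 58*s^3 - 32*s^2 + 11*s - 1)/(6*s^5 - 29*s^4 - 24*s^3 + 74*s^2 - 30*s + 3)
That last expression is T(s); at s = 0 only the constant terms survive, so T(0) = -1/3.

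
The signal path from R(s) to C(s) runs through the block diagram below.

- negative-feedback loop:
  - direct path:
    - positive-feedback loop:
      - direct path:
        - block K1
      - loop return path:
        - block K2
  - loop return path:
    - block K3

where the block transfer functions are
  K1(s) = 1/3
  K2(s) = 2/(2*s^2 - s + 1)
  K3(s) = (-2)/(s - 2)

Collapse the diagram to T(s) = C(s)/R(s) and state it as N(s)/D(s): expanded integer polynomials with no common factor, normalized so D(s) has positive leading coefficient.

Step 1 - collapse the loop (K1 forward, K2 return) -> (2*s^2 - s + 1)/(6*s^2 - 3*s + 1)
Step 2 - feedback reduction of [K1/(1-K1*K2)], K3; the result is T(s) itself (integer coefficients, no common factor, positive leading denominator coefficient)

Final answer: (2*s^3 - 5*s^2 + 3*s - 2)/(6*s^3 - 19*s^2 + 9*s - 4)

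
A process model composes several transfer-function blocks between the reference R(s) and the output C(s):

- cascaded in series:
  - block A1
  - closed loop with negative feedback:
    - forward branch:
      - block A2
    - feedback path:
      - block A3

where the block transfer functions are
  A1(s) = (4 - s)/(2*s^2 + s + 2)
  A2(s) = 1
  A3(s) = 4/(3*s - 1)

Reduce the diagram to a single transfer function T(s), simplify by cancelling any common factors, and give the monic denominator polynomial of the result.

[1] apply the feedback formula to A2, A3, giving (3*s - 1)/(3*s + 3)
[2] cascade A1, [A2/(1+A2*A3)], giving (-3*s^2 + 13*s - 4)/(6*s^3 + 9*s^2 + 9*s + 6)
T(s) is the step-2 result (common factors already cancelled). Leading coefficient of the denominator: 6. Divide through by 6 for the monic polynomial.

Hence the answer: s^3 + 3*s^2/2 + 3*s/2 + 1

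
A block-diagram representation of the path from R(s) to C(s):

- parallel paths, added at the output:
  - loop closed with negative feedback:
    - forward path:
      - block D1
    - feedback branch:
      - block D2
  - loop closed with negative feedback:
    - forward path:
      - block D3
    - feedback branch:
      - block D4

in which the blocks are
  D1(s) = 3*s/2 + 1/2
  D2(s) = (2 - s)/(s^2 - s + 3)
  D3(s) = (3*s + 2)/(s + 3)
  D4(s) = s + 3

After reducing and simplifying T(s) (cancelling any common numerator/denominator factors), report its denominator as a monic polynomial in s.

Answer: s^4 + s^3 - 17*s^2 - 41*s - 24

Working:
[1] collapse the loop (D1 forward, D2 return), giving (-3*s^3 + 2*s^2 - 8*s - 3)/(s^2 - 3*s - 8)
[2] close the feedback loop around D3, D4, giving (3*s + 2)/(3*s^2 + 12*s + 9)
[3] combine [D1/(1+D1*D2)], [D3/(1+D3*D4)] in parallel, giving (-9*s^5 - 30*s^4 - 24*s^3 - 94*s^2 - 138*s - 43)/(3*s^4 + 3*s^3 - 51*s^2 - 123*s - 72)
The result of step 3 is T(s) in lowest terms. Its denominator has leading coefficient 3; dividing the denominator through by 3 makes it monic.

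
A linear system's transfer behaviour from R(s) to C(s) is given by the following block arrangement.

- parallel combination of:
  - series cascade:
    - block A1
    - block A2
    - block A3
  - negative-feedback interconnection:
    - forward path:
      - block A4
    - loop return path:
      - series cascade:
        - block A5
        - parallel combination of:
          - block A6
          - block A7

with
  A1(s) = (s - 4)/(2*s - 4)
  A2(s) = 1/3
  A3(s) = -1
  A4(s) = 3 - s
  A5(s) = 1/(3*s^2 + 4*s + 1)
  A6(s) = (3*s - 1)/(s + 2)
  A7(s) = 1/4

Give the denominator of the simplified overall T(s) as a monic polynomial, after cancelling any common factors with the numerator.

First reduce the diagram to T(s).

Step 1. cascade A1, A2, A3 gives (4 - s)/(6*s - 12)
Step 2. sum the parallel branches A6, A7 gives (13*s - 2)/(4*s + 8)
Step 3. multiply A5, (A6+A7) (series) gives (13*s - 2)/(12*s^3 + 40*s^2 + 36*s + 8)
Step 4. reduce the feedback loop with forward A4 and return (A5*(A6+A7)) gives (-12*s^4 - 4*s^3 + 84*s^2 + 100*s + 24)/(12*s^3 + 27*s^2 + 77*s + 2)
Step 5. add (A1*A2*A3), [A4/(1+A4*(A5*(A6+A7)))] (parallel) gives (-72*s^5 + 108*s^4 + 573*s^3 - 377*s^2 - 750*s - 280)/(72*s^4 + 18*s^3 + 138*s^2 - 912*s - 24)
The result of step 5 is T(s) in lowest terms. Its denominator has leading coefficient 72; dividing the denominator through by 72 makes it monic.

Answer: s^4 + s^3/4 + 23*s^2/12 - 38*s/3 - 1/3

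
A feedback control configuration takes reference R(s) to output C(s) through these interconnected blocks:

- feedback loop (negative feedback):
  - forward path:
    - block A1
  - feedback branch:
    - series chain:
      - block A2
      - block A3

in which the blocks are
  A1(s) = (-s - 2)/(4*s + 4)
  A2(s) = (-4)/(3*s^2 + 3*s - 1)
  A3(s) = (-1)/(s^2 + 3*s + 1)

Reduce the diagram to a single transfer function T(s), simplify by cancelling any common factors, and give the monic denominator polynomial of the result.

[1] series reduction of A2, A3; result 4/(3*s^4 + 12*s^3 + 11*s^2 - 1)
[2] close the feedback loop around A1, (A2*A3); result (-3*s^5 - 18*s^4 - 35*s^3 - 22*s^2 + s + 2)/(12*s^5 + 60*s^4 + 92*s^3 + 44*s^2 - 8*s - 12)
That last expression is T(s), already simplified. Scaling its denominator by 1/12 (the reciprocal of the leading coefficient) yields the monic denominator.

Therefore the answer is s^5 + 5*s^4 + 23*s^3/3 + 11*s^2/3 - 2*s/3 - 1.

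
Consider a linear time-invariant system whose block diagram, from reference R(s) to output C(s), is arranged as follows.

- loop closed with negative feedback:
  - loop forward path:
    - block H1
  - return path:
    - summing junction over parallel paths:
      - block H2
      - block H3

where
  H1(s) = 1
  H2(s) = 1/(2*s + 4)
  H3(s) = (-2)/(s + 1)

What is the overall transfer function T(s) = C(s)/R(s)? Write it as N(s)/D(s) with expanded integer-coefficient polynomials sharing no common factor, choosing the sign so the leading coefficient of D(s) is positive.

Answer: (2*s^2 + 6*s + 4)/(2*s^2 + 3*s - 3)

Working:
[1] add H2, H3 (parallel) = (-3*s - 7)/(2*s^2 + 6*s + 4)
[2] close the feedback loop around H1, (H2+H3); the result is T(s) itself (integer coefficients, no common factor, positive leading denominator coefficient)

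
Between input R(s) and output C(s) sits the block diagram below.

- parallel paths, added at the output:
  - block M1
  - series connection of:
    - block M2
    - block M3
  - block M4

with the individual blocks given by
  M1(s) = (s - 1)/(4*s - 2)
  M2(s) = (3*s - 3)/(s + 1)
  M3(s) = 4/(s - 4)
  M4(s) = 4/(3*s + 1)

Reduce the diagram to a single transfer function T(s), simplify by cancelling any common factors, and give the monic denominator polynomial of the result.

Step 1: multiply M2, M3 (series) gives (12*s - 12)/(s^2 - 3*s - 4)
Step 2: parallel reduction of M1, (M2*M3), M4 gives (3*s^4 + 149*s^3 - 231*s^2 - 29*s + 60)/(12*s^4 - 38*s^3 - 44*s^2 + 14*s + 8)
No further cancellation is possible in the step-2 result, so that is T(s). Its denominator becomes monic after dividing by the leading coefficient 12.

Answer: s^4 - 19*s^3/6 - 11*s^2/3 + 7*s/6 + 2/3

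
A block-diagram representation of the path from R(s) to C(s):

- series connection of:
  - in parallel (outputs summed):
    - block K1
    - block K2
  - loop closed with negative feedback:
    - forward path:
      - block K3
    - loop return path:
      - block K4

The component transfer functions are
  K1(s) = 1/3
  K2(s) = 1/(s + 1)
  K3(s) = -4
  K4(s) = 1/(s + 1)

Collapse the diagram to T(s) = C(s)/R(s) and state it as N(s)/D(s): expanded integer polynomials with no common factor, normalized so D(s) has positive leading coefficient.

Answer: (-4*s - 16)/(3*s - 9)

Working:
Step 1: reduce the parallel group K1, K2 -> (s + 4)/(3*s + 3)
Step 2: close the feedback loop around K3, K4 -> (-4*s - 4)/(s - 3)
Step 3: cascade (K1+K2), [K3/(1+K3*K4)] - this is the overall T(s), already in the required normalized form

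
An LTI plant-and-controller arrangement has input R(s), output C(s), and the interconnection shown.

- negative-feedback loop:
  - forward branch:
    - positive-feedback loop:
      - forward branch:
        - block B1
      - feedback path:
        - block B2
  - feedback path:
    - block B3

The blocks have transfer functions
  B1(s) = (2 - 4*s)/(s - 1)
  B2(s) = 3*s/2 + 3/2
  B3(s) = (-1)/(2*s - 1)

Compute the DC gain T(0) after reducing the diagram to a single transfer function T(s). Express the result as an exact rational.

First reduce the diagram to T(s).

(1) apply the feedback formula to B1, B2 -> (1 - 2*s)/(3*s^2 + 2*s - 2)
(2) feedback reduction of [B1/(1-B1*B2)], B3 -> (1 - 2*s)/(3*s^2 + 2*s - 1)
DC gain: substitute s = 0 into T(s) from step 2: T(0) = 1/(-1) = -1.

Answer: -1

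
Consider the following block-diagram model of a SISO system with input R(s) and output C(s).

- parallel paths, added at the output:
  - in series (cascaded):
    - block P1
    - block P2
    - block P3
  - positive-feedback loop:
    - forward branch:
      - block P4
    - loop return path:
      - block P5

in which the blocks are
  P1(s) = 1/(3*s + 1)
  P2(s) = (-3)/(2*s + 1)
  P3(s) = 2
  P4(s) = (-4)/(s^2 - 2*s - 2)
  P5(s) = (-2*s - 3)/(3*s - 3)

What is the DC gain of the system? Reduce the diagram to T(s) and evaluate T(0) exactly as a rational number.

Reducing step by step:

1. cascade P1, P2, P3 gives (-6)/(6*s^2 + 5*s + 1)
2. close the feedback loop around P4, P5 gives (12 - 12*s)/(3*s^3 - 9*s^2 - 8*s - 6)
3. sum the parallel branches (P1*P2*P3), [P4/(1-P4*P5)] gives (-90*s^3 + 66*s^2 + 96*s + 48)/(18*s^5 - 39*s^4 - 90*s^3 - 85*s^2 - 38*s - 6)
DC gain: substitute s = 0 into T(s) from step 3: T(0) = 48/(-6) = -8.

Answer: -8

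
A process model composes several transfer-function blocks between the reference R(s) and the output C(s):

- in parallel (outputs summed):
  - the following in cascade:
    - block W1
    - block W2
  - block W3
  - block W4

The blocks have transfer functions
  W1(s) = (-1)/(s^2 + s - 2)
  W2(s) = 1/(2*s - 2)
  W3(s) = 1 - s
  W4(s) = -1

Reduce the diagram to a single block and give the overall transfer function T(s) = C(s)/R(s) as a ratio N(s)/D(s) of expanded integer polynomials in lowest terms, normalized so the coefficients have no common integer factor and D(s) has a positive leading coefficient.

The answer is (-2*s^4 + 6*s^2 - 4*s - 1)/(2*s^3 - 6*s + 4).

Reasoning:
(1) combine W1, W2 in series = (-1)/(2*s^3 - 6*s + 4)
(2) parallel reduction of (W1*W2), W3, W4; the result is T(s) itself (integer coefficients, no common factor, positive leading denominator coefficient)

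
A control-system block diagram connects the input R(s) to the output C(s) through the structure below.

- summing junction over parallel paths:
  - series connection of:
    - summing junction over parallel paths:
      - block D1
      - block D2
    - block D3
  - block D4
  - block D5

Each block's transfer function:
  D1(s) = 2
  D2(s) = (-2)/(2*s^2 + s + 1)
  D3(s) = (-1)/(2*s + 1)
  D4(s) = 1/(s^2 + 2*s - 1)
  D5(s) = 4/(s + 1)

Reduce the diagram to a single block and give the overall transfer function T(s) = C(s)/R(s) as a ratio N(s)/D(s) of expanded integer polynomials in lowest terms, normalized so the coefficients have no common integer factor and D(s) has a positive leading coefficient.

The answer is (6*s^4 + 16*s^3 + 5*s^2 + 8*s - 3)/(2*s^5 + 7*s^4 + 6*s^3 + 2*s^2 - 1).

Reasoning:
1. reduce the parallel group D1, D2, giving (4*s^2 + 2*s)/(2*s^2 + s + 1)
2. series reduction of (D1+D2), D3, giving (-2*s)/(2*s^2 + s + 1)
3. parallel reduction of ((D1+D2)*D3), D4, D5, which is the overall transfer function T(s) = C(s)/R(s) in lowest terms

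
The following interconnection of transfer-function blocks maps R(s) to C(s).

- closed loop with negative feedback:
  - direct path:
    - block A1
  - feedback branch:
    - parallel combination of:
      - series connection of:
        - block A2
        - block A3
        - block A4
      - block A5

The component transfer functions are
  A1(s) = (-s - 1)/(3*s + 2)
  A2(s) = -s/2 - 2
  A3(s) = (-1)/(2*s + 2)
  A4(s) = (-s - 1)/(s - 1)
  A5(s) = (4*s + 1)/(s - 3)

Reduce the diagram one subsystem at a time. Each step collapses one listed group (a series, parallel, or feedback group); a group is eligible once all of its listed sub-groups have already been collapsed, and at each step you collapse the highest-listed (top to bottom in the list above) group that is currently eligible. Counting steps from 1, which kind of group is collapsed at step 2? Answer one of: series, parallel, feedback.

1. series reduction of A2, A3, A4
2. sum the parallel branches (A2*A3*A4), A5
3. reduce the feedback loop with forward A1 and return ((A2*A3*A4)+A5)
Step 2: parallel.

Therefore the answer is parallel.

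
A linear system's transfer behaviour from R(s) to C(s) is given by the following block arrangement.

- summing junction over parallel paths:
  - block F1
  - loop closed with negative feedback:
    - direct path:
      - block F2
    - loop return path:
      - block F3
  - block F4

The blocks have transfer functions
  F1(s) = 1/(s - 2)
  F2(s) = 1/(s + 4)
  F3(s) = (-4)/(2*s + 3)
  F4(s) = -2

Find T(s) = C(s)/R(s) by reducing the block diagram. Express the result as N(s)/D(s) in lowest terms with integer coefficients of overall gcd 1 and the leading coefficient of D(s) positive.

Step 1 - close the feedback loop around F2, F3, giving (2*s + 3)/(2*s^2 + 11*s + 8)
Step 2 - parallel reduction of F1, [F2/(1+F2*F3)], F4, giving the overall T(s)

Answer: (-4*s^3 - 10*s^2 + 38*s + 34)/(2*s^3 + 7*s^2 - 14*s - 16)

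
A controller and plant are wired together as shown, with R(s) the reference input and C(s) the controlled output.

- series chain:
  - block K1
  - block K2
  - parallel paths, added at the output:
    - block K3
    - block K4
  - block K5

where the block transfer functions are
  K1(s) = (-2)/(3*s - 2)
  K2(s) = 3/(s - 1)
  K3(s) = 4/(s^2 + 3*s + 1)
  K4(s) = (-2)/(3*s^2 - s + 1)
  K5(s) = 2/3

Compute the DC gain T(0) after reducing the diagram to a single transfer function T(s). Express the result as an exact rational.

Answer: -4

Working:
Step 1: sum the parallel branches K3, K4 gives (10*s^2 - 10*s + 2)/(3*s^4 + 8*s^3 + s^2 + 2*s + 1)
Step 2: combine K1, K2, (K3+K4), K5 in series gives (-40*s^2 + 40*s - 8)/(9*s^6 + 9*s^5 - 31*s^4 + 17*s^3 - 5*s^2 - s + 2)
That last expression is T(s); at s = 0 only the constant terms survive, so T(0) = -8/2 = -4.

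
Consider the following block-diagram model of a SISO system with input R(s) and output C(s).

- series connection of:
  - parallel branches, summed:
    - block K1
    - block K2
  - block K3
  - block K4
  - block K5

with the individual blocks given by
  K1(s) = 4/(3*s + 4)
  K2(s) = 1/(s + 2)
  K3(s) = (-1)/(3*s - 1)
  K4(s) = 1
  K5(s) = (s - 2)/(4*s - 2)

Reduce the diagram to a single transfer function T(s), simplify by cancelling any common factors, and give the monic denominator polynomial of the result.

[1] add K1, K2 (parallel) -> (7*s + 12)/(3*s^2 + 10*s + 8)
[2] multiply (K1+K2), K3, K4, K5 (series) -> (-7*s^2 + 2*s + 24)/(36*s^4 + 90*s^3 + 2*s^2 - 60*s + 16)
No further cancellation is possible in the step-2 result, so that is T(s). Its denominator becomes monic after dividing by the leading coefficient 36.

Final answer: s^4 + 5*s^3/2 + s^2/18 - 5*s/3 + 4/9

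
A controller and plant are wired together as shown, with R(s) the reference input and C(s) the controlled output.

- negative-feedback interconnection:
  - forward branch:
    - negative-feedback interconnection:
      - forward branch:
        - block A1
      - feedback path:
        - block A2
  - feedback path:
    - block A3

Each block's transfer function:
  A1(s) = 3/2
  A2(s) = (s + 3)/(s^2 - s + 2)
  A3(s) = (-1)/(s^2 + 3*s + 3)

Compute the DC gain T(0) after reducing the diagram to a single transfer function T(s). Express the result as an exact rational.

[1] reduce the feedback loop with forward A1 and return A2 = (3*s^2 - 3*s + 6)/(2*s^2 + s + 13)
[2] collapse the loop ([A1/(1+A1*A2)] forward, A3 return) = (3*s^4 + 6*s^3 + 6*s^2 + 9*s + 18)/(2*s^4 + 7*s^3 + 19*s^2 + 45*s + 33)
Evaluating the step-2 result (the overall T(s)) at s = 0 gives T(0) = 18/33 = 6/11.

Therefore the answer is 6/11.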